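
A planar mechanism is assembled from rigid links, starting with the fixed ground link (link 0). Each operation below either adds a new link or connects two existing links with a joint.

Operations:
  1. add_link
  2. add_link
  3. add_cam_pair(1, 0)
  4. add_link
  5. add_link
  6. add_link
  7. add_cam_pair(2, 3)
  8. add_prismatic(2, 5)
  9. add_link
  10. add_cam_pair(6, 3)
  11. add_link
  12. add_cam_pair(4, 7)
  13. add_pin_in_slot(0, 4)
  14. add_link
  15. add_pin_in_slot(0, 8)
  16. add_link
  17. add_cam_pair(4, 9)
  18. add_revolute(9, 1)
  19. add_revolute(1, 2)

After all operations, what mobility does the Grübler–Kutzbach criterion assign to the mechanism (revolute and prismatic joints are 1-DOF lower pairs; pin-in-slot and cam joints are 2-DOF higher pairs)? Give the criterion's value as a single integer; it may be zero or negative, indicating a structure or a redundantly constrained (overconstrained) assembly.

link 0 = ground. State L|J1|J2 = 1|0|0
+link1  2|0|0
+link2  3|0|0
C(1,0) f=2→J2  3|0|1
+link3  4|0|1
+link4  5|0|1
+link5  6|0|1
C(2,3) f=2→J2  6|0|2
P(2,5) f=1→J1  6|1|2
+link6  7|1|2
C(6,3) f=2→J2  7|1|3
+link7  8|1|3
C(4,7) f=2→J2  8|1|4
PS(0,4) f=2→J2  8|1|5
+link8  9|1|5
PS(0,8) f=2→J2  9|1|6
+link9  10|1|6
C(4,9) f=2→J2  10|1|7
R(9,1) f=1→J1  10|2|7
R(1,2) f=1→J1  10|3|7
M = 3(10−1)−2·3−7 = 27−6−7 = 14

M = 14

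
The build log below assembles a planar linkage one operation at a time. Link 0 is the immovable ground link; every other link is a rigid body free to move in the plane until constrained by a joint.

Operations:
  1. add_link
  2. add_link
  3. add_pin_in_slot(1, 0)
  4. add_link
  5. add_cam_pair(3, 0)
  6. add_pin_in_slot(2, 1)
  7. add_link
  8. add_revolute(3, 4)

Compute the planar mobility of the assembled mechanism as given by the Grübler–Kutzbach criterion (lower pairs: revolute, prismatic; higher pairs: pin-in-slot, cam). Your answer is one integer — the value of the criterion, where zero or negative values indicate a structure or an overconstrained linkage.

M = 7

ground; <1,0,0>
#1 <2,0,0>
#2 <3,0,0>
PS:1↔0 J2 <3,0,1>
#3 <4,0,1>
C:3↔0 J2 <4,0,2>
PS:2↔1 J2 <4,0,3>
#4 <5,0,3>
R:3↔4 J1 <5,1,3>
3×4 − 2×1 − 1×3 = 7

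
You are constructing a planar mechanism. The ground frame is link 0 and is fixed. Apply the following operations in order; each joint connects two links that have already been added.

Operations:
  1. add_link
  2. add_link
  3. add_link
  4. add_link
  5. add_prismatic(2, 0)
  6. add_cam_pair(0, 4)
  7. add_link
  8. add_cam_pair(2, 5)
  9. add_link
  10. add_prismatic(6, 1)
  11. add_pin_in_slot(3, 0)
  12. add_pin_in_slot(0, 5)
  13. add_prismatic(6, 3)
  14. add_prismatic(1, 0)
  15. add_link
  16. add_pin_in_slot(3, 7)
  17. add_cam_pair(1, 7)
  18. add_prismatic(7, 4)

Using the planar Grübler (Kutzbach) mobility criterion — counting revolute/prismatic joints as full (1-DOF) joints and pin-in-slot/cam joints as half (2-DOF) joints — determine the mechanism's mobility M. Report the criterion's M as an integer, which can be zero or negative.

L=1 J1=0 J2=0
add link → L=2 J1=0 J2=0
add link → L=3 J1=0 J2=0
add link → L=4 J1=0 J2=0
add link → L=5 J1=0 J2=0
P@2,0 dof=1 J1 → L=5 J1=1 J2=0
C@0,4 dof=2 J2 → L=5 J1=1 J2=1
add link → L=6 J1=1 J2=1
C@2,5 dof=2 J2 → L=6 J1=1 J2=2
add link → L=7 J1=1 J2=2
P@6,1 dof=1 J1 → L=7 J1=2 J2=2
PS@3,0 dof=2 J2 → L=7 J1=2 J2=3
PS@0,5 dof=2 J2 → L=7 J1=2 J2=4
P@6,3 dof=1 J1 → L=7 J1=3 J2=4
P@1,0 dof=1 J1 → L=7 J1=4 J2=4
add link → L=8 J1=4 J2=4
PS@3,7 dof=2 J2 → L=8 J1=4 J2=5
C@1,7 dof=2 J2 → L=8 J1=4 J2=6
P@7,4 dof=1 J1 → L=8 J1=5 J2=6
M=3(L−1)−2J1−J2=3·7−2·5−6=5

M = 5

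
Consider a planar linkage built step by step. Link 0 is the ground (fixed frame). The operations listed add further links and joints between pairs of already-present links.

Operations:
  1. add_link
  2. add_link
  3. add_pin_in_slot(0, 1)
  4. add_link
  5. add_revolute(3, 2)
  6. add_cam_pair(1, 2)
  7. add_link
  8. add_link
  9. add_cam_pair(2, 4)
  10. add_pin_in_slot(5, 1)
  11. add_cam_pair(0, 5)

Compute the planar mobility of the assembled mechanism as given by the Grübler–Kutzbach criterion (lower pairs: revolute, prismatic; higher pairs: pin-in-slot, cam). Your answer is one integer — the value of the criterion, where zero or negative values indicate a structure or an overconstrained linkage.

(L,J1,J2)=(1,0,0); link0 fixed
link1: (2,0,0)
link2: (3,0,0)
PS 0-1 [J2]: (3,0,1)
link3: (4,0,1)
R 3-2 [J1]: (4,1,1)
C 1-2 [J2]: (4,1,2)
link4: (5,1,2)
link5: (6,1,2)
C 2-4 [J2]: (6,1,3)
PS 5-1 [J2]: (6,1,4)
C 0-5 [J2]: (6,1,5)
Grübler: 3·5 − 2·1 − 5 = 8

M = 8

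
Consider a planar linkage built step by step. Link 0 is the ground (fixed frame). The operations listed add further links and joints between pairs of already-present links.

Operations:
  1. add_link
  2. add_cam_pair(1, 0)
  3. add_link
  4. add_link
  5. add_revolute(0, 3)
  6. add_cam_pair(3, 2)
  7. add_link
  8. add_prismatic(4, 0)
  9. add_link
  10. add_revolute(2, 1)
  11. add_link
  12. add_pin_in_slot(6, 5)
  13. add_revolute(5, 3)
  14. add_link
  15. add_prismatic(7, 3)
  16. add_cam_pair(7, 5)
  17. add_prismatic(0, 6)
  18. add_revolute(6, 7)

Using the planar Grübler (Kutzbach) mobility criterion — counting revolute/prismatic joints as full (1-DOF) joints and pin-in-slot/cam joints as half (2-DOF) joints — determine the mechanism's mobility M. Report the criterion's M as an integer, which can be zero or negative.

M = 3

(L,J1,J2)=(1,0,0); link0 fixed
link1: (2,0,0)
C 1-0 [J2]: (2,0,1)
link2: (3,0,1)
link3: (4,0,1)
R 0-3 [J1]: (4,1,1)
C 3-2 [J2]: (4,1,2)
link4: (5,1,2)
P 4-0 [J1]: (5,2,2)
link5: (6,2,2)
R 2-1 [J1]: (6,3,2)
link6: (7,3,2)
PS 6-5 [J2]: (7,3,3)
R 5-3 [J1]: (7,4,3)
link7: (8,4,3)
P 7-3 [J1]: (8,5,3)
C 7-5 [J2]: (8,5,4)
P 0-6 [J1]: (8,6,4)
R 6-7 [J1]: (8,7,4)
Grübler: 3·7 − 2·7 − 4 = 3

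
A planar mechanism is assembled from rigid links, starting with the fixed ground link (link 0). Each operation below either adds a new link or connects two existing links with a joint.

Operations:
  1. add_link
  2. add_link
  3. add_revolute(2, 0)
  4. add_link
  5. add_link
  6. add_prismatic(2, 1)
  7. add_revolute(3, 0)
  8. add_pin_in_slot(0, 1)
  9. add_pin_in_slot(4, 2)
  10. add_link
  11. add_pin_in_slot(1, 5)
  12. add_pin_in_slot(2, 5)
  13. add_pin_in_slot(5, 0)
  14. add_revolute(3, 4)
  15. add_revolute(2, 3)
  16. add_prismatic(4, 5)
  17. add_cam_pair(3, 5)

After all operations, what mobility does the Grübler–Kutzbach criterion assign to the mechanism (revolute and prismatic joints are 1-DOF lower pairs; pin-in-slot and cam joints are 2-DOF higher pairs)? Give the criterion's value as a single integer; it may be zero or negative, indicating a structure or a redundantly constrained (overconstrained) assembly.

M = -3

L=1 J1=0 J2=0
add link → L=2 J1=0 J2=0
add link → L=3 J1=0 J2=0
R@2,0 dof=1 J1 → L=3 J1=1 J2=0
add link → L=4 J1=1 J2=0
add link → L=5 J1=1 J2=0
P@2,1 dof=1 J1 → L=5 J1=2 J2=0
R@3,0 dof=1 J1 → L=5 J1=3 J2=0
PS@0,1 dof=2 J2 → L=5 J1=3 J2=1
PS@4,2 dof=2 J2 → L=5 J1=3 J2=2
add link → L=6 J1=3 J2=2
PS@1,5 dof=2 J2 → L=6 J1=3 J2=3
PS@2,5 dof=2 J2 → L=6 J1=3 J2=4
PS@5,0 dof=2 J2 → L=6 J1=3 J2=5
R@3,4 dof=1 J1 → L=6 J1=4 J2=5
R@2,3 dof=1 J1 → L=6 J1=5 J2=5
P@4,5 dof=1 J1 → L=6 J1=6 J2=5
C@3,5 dof=2 J2 → L=6 J1=6 J2=6
M=3(L−1)−2J1−J2=3·5−2·6−6=-3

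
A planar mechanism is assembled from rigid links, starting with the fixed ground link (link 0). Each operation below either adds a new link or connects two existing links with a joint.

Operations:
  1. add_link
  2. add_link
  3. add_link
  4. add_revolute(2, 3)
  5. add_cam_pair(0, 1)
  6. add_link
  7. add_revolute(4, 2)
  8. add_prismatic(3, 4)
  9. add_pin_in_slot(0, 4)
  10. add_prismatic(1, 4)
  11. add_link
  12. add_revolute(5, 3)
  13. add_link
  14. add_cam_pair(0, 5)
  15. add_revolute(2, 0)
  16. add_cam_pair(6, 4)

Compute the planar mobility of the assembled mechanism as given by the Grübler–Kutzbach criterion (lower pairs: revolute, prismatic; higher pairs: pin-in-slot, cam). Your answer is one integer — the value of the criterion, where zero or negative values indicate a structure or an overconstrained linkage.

[1;0;0] (link 0 is ground)
L+ [2;0;0]
L+ [3;0;0]
L+ [4;0;0]
R(2,3)∈J1 [4;1;0]
C(0,1)∈J2 [4;1;1]
L+ [5;1;1]
R(4,2)∈J1 [5;2;1]
P(3,4)∈J1 [5;3;1]
PS(0,4)∈J2 [5;3;2]
P(1,4)∈J1 [5;4;2]
L+ [6;4;2]
R(5,3)∈J1 [6;5;2]
L+ [7;5;2]
C(0,5)∈J2 [7;5;3]
R(2,0)∈J1 [7;6;3]
C(6,4)∈J2 [7;6;4]
mobility = 18 − 12 − 4 = 2

M = 2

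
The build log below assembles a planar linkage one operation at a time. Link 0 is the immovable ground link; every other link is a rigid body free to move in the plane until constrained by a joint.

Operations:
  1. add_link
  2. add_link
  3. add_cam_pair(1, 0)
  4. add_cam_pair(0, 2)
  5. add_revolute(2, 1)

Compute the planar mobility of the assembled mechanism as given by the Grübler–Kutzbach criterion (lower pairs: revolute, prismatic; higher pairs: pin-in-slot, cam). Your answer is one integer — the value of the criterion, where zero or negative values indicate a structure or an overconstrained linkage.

M = 2

[1;0;0] (link 0 is ground)
L+ [2;0;0]
L+ [3;0;0]
C(1,0)∈J2 [3;0;1]
C(0,2)∈J2 [3;0;2]
R(2,1)∈J1 [3;1;2]
mobility = 6 − 2 − 2 = 2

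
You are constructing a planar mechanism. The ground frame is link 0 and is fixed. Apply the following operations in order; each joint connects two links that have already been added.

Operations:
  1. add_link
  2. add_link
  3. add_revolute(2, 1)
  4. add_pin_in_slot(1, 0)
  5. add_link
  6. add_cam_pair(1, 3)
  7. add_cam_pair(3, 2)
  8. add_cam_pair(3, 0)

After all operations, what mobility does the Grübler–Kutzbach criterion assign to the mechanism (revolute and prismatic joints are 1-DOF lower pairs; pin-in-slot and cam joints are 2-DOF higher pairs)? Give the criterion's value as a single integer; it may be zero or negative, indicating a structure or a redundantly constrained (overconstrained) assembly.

M = 3

link 0 = ground. State L|J1|J2 = 1|0|0
+link1  2|0|0
+link2  3|0|0
R(2,1) f=1→J1  3|1|0
PS(1,0) f=2→J2  3|1|1
+link3  4|1|1
C(1,3) f=2→J2  4|1|2
C(3,2) f=2→J2  4|1|3
C(3,0) f=2→J2  4|1|4
M = 3(4−1)−2·1−4 = 9−2−4 = 3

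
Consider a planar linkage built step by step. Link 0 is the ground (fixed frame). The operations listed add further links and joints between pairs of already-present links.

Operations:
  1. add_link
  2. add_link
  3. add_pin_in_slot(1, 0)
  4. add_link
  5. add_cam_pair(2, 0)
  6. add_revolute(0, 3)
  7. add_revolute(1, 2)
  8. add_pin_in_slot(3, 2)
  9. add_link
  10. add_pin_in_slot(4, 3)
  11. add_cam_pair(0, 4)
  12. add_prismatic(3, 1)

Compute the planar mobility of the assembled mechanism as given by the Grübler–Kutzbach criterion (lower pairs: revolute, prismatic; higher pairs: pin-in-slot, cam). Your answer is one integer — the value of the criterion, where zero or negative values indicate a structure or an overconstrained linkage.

L=1 J1=0 J2=0
add link → L=2 J1=0 J2=0
add link → L=3 J1=0 J2=0
PS@1,0 dof=2 J2 → L=3 J1=0 J2=1
add link → L=4 J1=0 J2=1
C@2,0 dof=2 J2 → L=4 J1=0 J2=2
R@0,3 dof=1 J1 → L=4 J1=1 J2=2
R@1,2 dof=1 J1 → L=4 J1=2 J2=2
PS@3,2 dof=2 J2 → L=4 J1=2 J2=3
add link → L=5 J1=2 J2=3
PS@4,3 dof=2 J2 → L=5 J1=2 J2=4
C@0,4 dof=2 J2 → L=5 J1=2 J2=5
P@3,1 dof=1 J1 → L=5 J1=3 J2=5
M=3(L−1)−2J1−J2=3·4−2·3−5=1

M = 1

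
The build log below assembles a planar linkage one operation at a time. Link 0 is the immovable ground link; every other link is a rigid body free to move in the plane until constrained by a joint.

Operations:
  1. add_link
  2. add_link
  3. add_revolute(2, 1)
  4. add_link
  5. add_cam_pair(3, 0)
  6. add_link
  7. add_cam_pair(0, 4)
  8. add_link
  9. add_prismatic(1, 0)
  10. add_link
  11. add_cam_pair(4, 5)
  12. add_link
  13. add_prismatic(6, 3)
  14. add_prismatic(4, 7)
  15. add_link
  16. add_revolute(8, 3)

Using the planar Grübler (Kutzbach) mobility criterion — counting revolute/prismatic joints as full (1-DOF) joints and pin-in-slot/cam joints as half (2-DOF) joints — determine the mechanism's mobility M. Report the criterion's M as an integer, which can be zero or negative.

M = 11

link 0 = ground. State L|J1|J2 = 1|0|0
+link1  2|0|0
+link2  3|0|0
R(2,1) f=1→J1  3|1|0
+link3  4|1|0
C(3,0) f=2→J2  4|1|1
+link4  5|1|1
C(0,4) f=2→J2  5|1|2
+link5  6|1|2
P(1,0) f=1→J1  6|2|2
+link6  7|2|2
C(4,5) f=2→J2  7|2|3
+link7  8|2|3
P(6,3) f=1→J1  8|3|3
P(4,7) f=1→J1  8|4|3
+link8  9|4|3
R(8,3) f=1→J1  9|5|3
M = 3(9−1)−2·5−3 = 24−10−3 = 11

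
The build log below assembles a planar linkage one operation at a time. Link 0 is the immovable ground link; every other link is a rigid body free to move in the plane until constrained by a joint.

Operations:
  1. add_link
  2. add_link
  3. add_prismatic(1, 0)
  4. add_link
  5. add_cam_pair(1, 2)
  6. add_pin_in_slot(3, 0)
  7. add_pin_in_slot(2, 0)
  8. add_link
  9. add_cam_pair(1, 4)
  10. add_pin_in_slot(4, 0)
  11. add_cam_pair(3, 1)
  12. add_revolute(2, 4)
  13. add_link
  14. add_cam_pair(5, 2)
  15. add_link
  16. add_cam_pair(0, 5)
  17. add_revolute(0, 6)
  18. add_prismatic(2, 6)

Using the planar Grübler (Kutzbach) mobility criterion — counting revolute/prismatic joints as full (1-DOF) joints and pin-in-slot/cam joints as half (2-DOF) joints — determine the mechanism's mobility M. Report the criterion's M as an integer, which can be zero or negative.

M = 2

[1;0;0] (link 0 is ground)
L+ [2;0;0]
L+ [3;0;0]
P(1,0)∈J1 [3;1;0]
L+ [4;1;0]
C(1,2)∈J2 [4;1;1]
PS(3,0)∈J2 [4;1;2]
PS(2,0)∈J2 [4;1;3]
L+ [5;1;3]
C(1,4)∈J2 [5;1;4]
PS(4,0)∈J2 [5;1;5]
C(3,1)∈J2 [5;1;6]
R(2,4)∈J1 [5;2;6]
L+ [6;2;6]
C(5,2)∈J2 [6;2;7]
L+ [7;2;7]
C(0,5)∈J2 [7;2;8]
R(0,6)∈J1 [7;3;8]
P(2,6)∈J1 [7;4;8]
mobility = 18 − 8 − 8 = 2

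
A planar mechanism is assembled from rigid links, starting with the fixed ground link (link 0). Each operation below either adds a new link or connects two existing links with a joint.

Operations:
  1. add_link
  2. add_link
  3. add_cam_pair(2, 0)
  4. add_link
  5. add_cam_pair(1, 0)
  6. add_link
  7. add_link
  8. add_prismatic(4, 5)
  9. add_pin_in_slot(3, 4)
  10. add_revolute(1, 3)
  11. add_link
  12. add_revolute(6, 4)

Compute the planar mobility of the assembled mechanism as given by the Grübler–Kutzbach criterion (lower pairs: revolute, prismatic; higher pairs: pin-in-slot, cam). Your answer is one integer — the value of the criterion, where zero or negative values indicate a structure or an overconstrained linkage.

M = 9

ground; <1,0,0>
#1 <2,0,0>
#2 <3,0,0>
C:2↔0 J2 <3,0,1>
#3 <4,0,1>
C:1↔0 J2 <4,0,2>
#4 <5,0,2>
#5 <6,0,2>
P:4↔5 J1 <6,1,2>
PS:3↔4 J2 <6,1,3>
R:1↔3 J1 <6,2,3>
#6 <7,2,3>
R:6↔4 J1 <7,3,3>
3×6 − 2×3 − 1×3 = 9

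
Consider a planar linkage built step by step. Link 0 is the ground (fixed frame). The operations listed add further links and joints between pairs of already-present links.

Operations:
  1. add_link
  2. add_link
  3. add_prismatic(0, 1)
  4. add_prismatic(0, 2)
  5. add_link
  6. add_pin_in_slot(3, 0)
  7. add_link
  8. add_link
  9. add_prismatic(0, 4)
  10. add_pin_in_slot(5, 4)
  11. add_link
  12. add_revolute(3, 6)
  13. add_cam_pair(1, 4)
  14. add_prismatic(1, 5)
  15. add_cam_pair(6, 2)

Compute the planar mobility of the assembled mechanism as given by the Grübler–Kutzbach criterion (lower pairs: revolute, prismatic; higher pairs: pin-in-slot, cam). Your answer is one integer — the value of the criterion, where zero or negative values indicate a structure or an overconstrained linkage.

(L,J1,J2)=(1,0,0); link0 fixed
link1: (2,0,0)
link2: (3,0,0)
P 0-1 [J1]: (3,1,0)
P 0-2 [J1]: (3,2,0)
link3: (4,2,0)
PS 3-0 [J2]: (4,2,1)
link4: (5,2,1)
link5: (6,2,1)
P 0-4 [J1]: (6,3,1)
PS 5-4 [J2]: (6,3,2)
link6: (7,3,2)
R 3-6 [J1]: (7,4,2)
C 1-4 [J2]: (7,4,3)
P 1-5 [J1]: (7,5,3)
C 6-2 [J2]: (7,5,4)
Grübler: 3·6 − 2·5 − 4 = 4

M = 4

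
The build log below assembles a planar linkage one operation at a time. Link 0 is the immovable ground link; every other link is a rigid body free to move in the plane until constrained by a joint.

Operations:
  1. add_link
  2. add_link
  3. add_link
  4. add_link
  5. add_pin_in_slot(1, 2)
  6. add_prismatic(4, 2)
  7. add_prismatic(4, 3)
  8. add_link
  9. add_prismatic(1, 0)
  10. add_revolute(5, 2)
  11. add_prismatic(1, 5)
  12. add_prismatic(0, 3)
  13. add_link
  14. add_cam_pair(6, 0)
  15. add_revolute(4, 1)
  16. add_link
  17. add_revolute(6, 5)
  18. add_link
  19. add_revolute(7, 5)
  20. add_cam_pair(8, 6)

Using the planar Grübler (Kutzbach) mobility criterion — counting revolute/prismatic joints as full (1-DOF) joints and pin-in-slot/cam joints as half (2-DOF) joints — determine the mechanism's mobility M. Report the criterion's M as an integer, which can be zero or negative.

ground; <1,0,0>
#1 <2,0,0>
#2 <3,0,0>
#3 <4,0,0>
#4 <5,0,0>
PS:1↔2 J2 <5,0,1>
P:4↔2 J1 <5,1,1>
P:4↔3 J1 <5,2,1>
#5 <6,2,1>
P:1↔0 J1 <6,3,1>
R:5↔2 J1 <6,4,1>
P:1↔5 J1 <6,5,1>
P:0↔3 J1 <6,6,1>
#6 <7,6,1>
C:6↔0 J2 <7,6,2>
R:4↔1 J1 <7,7,2>
#7 <8,7,2>
R:6↔5 J1 <8,8,2>
#8 <9,8,2>
R:7↔5 J1 <9,9,2>
C:8↔6 J2 <9,9,3>
3×8 − 2×9 − 1×3 = 3

M = 3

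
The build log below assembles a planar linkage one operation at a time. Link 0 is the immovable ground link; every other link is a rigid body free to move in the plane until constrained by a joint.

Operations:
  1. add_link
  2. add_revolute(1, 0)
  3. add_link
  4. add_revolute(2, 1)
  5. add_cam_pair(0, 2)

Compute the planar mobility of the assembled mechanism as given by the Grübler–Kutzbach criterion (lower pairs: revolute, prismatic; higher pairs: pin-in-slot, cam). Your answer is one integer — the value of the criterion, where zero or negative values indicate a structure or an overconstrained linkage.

[1;0;0] (link 0 is ground)
L+ [2;0;0]
R(1,0)∈J1 [2;1;0]
L+ [3;1;0]
R(2,1)∈J1 [3;2;0]
C(0,2)∈J2 [3;2;1]
mobility = 6 − 4 − 1 = 1

M = 1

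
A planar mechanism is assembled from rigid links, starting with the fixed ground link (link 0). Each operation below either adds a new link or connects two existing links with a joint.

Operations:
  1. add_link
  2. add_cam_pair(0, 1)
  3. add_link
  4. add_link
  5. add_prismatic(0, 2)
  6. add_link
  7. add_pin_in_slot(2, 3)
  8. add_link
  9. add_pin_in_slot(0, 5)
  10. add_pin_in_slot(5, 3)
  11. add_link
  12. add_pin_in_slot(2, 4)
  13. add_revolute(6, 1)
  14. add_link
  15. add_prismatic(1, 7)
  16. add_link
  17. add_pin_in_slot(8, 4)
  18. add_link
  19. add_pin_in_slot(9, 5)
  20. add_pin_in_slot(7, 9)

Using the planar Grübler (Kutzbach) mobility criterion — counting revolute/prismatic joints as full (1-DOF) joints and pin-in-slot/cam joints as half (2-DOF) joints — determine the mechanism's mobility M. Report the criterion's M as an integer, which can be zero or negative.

M = 13

link 0 = ground. State L|J1|J2 = 1|0|0
+link1  2|0|0
C(0,1) f=2→J2  2|0|1
+link2  3|0|1
+link3  4|0|1
P(0,2) f=1→J1  4|1|1
+link4  5|1|1
PS(2,3) f=2→J2  5|1|2
+link5  6|1|2
PS(0,5) f=2→J2  6|1|3
PS(5,3) f=2→J2  6|1|4
+link6  7|1|4
PS(2,4) f=2→J2  7|1|5
R(6,1) f=1→J1  7|2|5
+link7  8|2|5
P(1,7) f=1→J1  8|3|5
+link8  9|3|5
PS(8,4) f=2→J2  9|3|6
+link9  10|3|6
PS(9,5) f=2→J2  10|3|7
PS(7,9) f=2→J2  10|3|8
M = 3(10−1)−2·3−8 = 27−6−8 = 13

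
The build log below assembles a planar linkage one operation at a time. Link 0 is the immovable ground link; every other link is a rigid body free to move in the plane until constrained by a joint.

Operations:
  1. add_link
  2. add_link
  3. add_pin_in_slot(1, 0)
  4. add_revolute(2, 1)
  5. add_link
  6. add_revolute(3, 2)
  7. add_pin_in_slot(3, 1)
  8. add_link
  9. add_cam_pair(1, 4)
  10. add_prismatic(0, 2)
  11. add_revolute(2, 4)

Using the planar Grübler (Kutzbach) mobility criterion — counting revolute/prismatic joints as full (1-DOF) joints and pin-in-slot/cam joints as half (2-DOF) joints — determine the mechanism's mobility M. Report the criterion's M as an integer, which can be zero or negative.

M = 1

(L,J1,J2)=(1,0,0); link0 fixed
link1: (2,0,0)
link2: (3,0,0)
PS 1-0 [J2]: (3,0,1)
R 2-1 [J1]: (3,1,1)
link3: (4,1,1)
R 3-2 [J1]: (4,2,1)
PS 3-1 [J2]: (4,2,2)
link4: (5,2,2)
C 1-4 [J2]: (5,2,3)
P 0-2 [J1]: (5,3,3)
R 2-4 [J1]: (5,4,3)
Grübler: 3·4 − 2·4 − 3 = 1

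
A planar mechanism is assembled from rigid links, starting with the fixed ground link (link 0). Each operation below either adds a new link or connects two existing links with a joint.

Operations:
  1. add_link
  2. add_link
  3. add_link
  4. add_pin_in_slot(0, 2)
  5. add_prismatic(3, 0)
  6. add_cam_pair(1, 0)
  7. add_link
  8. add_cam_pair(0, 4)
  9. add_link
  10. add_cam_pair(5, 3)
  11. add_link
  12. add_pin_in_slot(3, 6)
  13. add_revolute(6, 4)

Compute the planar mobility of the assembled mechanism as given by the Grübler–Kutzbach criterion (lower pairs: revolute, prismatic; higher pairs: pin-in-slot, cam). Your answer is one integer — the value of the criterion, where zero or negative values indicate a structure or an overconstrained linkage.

M = 9

link 0 = ground. State L|J1|J2 = 1|0|0
+link1  2|0|0
+link2  3|0|0
+link3  4|0|0
PS(0,2) f=2→J2  4|0|1
P(3,0) f=1→J1  4|1|1
C(1,0) f=2→J2  4|1|2
+link4  5|1|2
C(0,4) f=2→J2  5|1|3
+link5  6|1|3
C(5,3) f=2→J2  6|1|4
+link6  7|1|4
PS(3,6) f=2→J2  7|1|5
R(6,4) f=1→J1  7|2|5
M = 3(7−1)−2·2−5 = 18−4−5 = 9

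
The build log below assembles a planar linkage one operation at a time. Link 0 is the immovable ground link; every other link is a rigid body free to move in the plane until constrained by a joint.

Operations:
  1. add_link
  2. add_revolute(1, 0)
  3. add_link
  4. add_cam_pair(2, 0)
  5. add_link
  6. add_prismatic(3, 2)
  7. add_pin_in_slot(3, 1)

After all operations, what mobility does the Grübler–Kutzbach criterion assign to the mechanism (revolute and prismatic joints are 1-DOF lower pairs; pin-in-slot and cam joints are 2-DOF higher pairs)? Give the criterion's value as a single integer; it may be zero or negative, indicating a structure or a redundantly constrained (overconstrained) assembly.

(L,J1,J2)=(1,0,0); link0 fixed
link1: (2,0,0)
R 1-0 [J1]: (2,1,0)
link2: (3,1,0)
C 2-0 [J2]: (3,1,1)
link3: (4,1,1)
P 3-2 [J1]: (4,2,1)
PS 3-1 [J2]: (4,2,2)
Grübler: 3·3 − 2·2 − 2 = 3

M = 3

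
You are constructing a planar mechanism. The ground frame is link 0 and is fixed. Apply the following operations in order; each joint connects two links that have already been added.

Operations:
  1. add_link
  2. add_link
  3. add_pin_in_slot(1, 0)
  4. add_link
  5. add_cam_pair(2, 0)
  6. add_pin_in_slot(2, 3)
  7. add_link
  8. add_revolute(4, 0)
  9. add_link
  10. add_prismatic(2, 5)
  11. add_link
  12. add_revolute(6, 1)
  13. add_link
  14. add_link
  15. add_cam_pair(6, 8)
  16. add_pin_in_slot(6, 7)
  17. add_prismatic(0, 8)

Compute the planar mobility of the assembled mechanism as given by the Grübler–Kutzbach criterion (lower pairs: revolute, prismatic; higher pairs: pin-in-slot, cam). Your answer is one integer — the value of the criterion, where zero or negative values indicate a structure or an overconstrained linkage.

[1;0;0] (link 0 is ground)
L+ [2;0;0]
L+ [3;0;0]
PS(1,0)∈J2 [3;0;1]
L+ [4;0;1]
C(2,0)∈J2 [4;0;2]
PS(2,3)∈J2 [4;0;3]
L+ [5;0;3]
R(4,0)∈J1 [5;1;3]
L+ [6;1;3]
P(2,5)∈J1 [6;2;3]
L+ [7;2;3]
R(6,1)∈J1 [7;3;3]
L+ [8;3;3]
L+ [9;3;3]
C(6,8)∈J2 [9;3;4]
PS(6,7)∈J2 [9;3;5]
P(0,8)∈J1 [9;4;5]
mobility = 24 − 8 − 5 = 11

M = 11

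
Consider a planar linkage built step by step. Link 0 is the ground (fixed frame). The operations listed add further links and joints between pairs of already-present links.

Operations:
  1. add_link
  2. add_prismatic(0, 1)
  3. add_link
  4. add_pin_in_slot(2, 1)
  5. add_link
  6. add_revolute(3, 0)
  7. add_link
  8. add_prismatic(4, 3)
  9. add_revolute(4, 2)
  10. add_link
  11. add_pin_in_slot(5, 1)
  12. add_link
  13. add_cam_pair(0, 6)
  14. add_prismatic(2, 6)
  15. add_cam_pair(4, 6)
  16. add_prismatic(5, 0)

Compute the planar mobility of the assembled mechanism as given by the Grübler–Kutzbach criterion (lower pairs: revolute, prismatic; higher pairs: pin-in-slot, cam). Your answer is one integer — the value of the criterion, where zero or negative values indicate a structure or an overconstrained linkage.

M = 2

L=1 J1=0 J2=0
add link → L=2 J1=0 J2=0
P@0,1 dof=1 J1 → L=2 J1=1 J2=0
add link → L=3 J1=1 J2=0
PS@2,1 dof=2 J2 → L=3 J1=1 J2=1
add link → L=4 J1=1 J2=1
R@3,0 dof=1 J1 → L=4 J1=2 J2=1
add link → L=5 J1=2 J2=1
P@4,3 dof=1 J1 → L=5 J1=3 J2=1
R@4,2 dof=1 J1 → L=5 J1=4 J2=1
add link → L=6 J1=4 J2=1
PS@5,1 dof=2 J2 → L=6 J1=4 J2=2
add link → L=7 J1=4 J2=2
C@0,6 dof=2 J2 → L=7 J1=4 J2=3
P@2,6 dof=1 J1 → L=7 J1=5 J2=3
C@4,6 dof=2 J2 → L=7 J1=5 J2=4
P@5,0 dof=1 J1 → L=7 J1=6 J2=4
M=3(L−1)−2J1−J2=3·6−2·6−4=2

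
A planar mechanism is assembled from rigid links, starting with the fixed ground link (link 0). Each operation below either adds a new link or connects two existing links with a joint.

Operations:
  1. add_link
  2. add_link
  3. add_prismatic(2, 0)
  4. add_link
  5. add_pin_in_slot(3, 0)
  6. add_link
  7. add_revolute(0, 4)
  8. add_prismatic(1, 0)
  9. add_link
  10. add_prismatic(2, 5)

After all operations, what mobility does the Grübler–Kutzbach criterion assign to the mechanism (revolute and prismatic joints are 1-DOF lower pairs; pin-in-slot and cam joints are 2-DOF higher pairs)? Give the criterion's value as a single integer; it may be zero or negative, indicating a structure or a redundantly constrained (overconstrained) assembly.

M = 6

ground; <1,0,0>
#1 <2,0,0>
#2 <3,0,0>
P:2↔0 J1 <3,1,0>
#3 <4,1,0>
PS:3↔0 J2 <4,1,1>
#4 <5,1,1>
R:0↔4 J1 <5,2,1>
P:1↔0 J1 <5,3,1>
#5 <6,3,1>
P:2↔5 J1 <6,4,1>
3×5 − 2×4 − 1×1 = 6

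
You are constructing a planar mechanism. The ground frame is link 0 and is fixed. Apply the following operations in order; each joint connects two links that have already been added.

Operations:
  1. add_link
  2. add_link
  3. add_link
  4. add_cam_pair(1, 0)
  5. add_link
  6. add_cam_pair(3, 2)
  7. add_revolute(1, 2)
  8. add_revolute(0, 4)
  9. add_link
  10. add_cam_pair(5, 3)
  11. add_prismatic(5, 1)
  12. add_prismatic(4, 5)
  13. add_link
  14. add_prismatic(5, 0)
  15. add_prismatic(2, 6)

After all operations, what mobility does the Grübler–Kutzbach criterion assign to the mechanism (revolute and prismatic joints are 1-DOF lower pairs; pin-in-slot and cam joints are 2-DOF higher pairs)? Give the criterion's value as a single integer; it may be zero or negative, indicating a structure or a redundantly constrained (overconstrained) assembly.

M = 3

link 0 = ground. State L|J1|J2 = 1|0|0
+link1  2|0|0
+link2  3|0|0
+link3  4|0|0
C(1,0) f=2→J2  4|0|1
+link4  5|0|1
C(3,2) f=2→J2  5|0|2
R(1,2) f=1→J1  5|1|2
R(0,4) f=1→J1  5|2|2
+link5  6|2|2
C(5,3) f=2→J2  6|2|3
P(5,1) f=1→J1  6|3|3
P(4,5) f=1→J1  6|4|3
+link6  7|4|3
P(5,0) f=1→J1  7|5|3
P(2,6) f=1→J1  7|6|3
M = 3(7−1)−2·6−3 = 18−12−3 = 3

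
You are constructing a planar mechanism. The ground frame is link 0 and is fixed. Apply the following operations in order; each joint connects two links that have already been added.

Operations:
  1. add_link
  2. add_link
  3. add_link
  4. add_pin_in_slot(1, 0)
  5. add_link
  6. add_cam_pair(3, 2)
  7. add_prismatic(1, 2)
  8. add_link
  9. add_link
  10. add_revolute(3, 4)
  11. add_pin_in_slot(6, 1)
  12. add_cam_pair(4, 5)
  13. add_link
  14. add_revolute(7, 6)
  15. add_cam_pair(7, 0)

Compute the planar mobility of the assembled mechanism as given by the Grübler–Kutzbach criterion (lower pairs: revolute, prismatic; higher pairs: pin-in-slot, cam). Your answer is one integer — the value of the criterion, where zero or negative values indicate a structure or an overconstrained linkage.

(L,J1,J2)=(1,0,0); link0 fixed
link1: (2,0,0)
link2: (3,0,0)
link3: (4,0,0)
PS 1-0 [J2]: (4,0,1)
link4: (5,0,1)
C 3-2 [J2]: (5,0,2)
P 1-2 [J1]: (5,1,2)
link5: (6,1,2)
link6: (7,1,2)
R 3-4 [J1]: (7,2,2)
PS 6-1 [J2]: (7,2,3)
C 4-5 [J2]: (7,2,4)
link7: (8,2,4)
R 7-6 [J1]: (8,3,4)
C 7-0 [J2]: (8,3,5)
Grübler: 3·7 − 2·3 − 5 = 10

M = 10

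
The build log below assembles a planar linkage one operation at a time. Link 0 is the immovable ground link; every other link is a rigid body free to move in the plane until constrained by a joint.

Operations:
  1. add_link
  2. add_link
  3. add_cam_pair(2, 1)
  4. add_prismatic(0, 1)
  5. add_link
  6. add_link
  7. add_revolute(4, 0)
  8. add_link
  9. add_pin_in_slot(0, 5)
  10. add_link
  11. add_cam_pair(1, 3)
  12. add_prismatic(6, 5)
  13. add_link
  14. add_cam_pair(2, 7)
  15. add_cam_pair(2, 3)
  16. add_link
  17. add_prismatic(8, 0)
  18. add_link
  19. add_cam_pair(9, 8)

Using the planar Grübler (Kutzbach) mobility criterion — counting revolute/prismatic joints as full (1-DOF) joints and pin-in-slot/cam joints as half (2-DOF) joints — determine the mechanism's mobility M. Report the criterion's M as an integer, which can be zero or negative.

M = 13

(L,J1,J2)=(1,0,0); link0 fixed
link1: (2,0,0)
link2: (3,0,0)
C 2-1 [J2]: (3,0,1)
P 0-1 [J1]: (3,1,1)
link3: (4,1,1)
link4: (5,1,1)
R 4-0 [J1]: (5,2,1)
link5: (6,2,1)
PS 0-5 [J2]: (6,2,2)
link6: (7,2,2)
C 1-3 [J2]: (7,2,3)
P 6-5 [J1]: (7,3,3)
link7: (8,3,3)
C 2-7 [J2]: (8,3,4)
C 2-3 [J2]: (8,3,5)
link8: (9,3,5)
P 8-0 [J1]: (9,4,5)
link9: (10,4,5)
C 9-8 [J2]: (10,4,6)
Grübler: 3·9 − 2·4 − 6 = 13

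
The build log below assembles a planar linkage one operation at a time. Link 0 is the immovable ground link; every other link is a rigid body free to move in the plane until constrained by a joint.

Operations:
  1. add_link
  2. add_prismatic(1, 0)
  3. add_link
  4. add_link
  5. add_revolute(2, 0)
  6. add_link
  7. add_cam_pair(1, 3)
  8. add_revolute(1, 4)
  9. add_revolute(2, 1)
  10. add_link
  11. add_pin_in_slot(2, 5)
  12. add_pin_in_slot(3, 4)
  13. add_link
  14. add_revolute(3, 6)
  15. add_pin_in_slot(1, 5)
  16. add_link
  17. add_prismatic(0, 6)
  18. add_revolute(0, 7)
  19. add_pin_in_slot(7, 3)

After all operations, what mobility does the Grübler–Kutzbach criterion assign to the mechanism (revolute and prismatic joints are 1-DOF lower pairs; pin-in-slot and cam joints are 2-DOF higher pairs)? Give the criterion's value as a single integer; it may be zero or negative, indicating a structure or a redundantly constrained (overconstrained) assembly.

M = 2

link 0 = ground. State L|J1|J2 = 1|0|0
+link1  2|0|0
P(1,0) f=1→J1  2|1|0
+link2  3|1|0
+link3  4|1|0
R(2,0) f=1→J1  4|2|0
+link4  5|2|0
C(1,3) f=2→J2  5|2|1
R(1,4) f=1→J1  5|3|1
R(2,1) f=1→J1  5|4|1
+link5  6|4|1
PS(2,5) f=2→J2  6|4|2
PS(3,4) f=2→J2  6|4|3
+link6  7|4|3
R(3,6) f=1→J1  7|5|3
PS(1,5) f=2→J2  7|5|4
+link7  8|5|4
P(0,6) f=1→J1  8|6|4
R(0,7) f=1→J1  8|7|4
PS(7,3) f=2→J2  8|7|5
M = 3(8−1)−2·7−5 = 21−14−5 = 2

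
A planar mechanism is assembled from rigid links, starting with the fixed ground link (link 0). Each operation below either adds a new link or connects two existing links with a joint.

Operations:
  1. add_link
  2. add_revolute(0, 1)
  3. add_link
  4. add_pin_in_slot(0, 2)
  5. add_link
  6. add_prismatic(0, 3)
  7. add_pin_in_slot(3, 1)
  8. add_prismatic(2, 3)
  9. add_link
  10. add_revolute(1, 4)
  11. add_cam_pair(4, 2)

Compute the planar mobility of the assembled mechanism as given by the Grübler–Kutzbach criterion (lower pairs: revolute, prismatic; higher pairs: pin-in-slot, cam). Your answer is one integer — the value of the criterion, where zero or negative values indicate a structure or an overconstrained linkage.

M = 1

link 0 = ground. State L|J1|J2 = 1|0|0
+link1  2|0|0
R(0,1) f=1→J1  2|1|0
+link2  3|1|0
PS(0,2) f=2→J2  3|1|1
+link3  4|1|1
P(0,3) f=1→J1  4|2|1
PS(3,1) f=2→J2  4|2|2
P(2,3) f=1→J1  4|3|2
+link4  5|3|2
R(1,4) f=1→J1  5|4|2
C(4,2) f=2→J2  5|4|3
M = 3(5−1)−2·4−3 = 12−8−3 = 1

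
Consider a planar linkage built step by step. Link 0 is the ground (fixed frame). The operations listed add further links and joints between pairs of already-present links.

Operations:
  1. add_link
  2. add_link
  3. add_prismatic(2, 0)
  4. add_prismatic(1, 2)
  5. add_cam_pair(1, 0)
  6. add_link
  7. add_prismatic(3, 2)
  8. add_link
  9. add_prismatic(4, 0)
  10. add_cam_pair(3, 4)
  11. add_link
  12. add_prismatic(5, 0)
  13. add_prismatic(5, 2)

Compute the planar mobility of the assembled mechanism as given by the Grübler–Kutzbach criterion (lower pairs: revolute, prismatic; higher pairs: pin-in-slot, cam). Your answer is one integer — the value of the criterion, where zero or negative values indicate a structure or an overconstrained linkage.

M = 1

(L,J1,J2)=(1,0,0); link0 fixed
link1: (2,0,0)
link2: (3,0,0)
P 2-0 [J1]: (3,1,0)
P 1-2 [J1]: (3,2,0)
C 1-0 [J2]: (3,2,1)
link3: (4,2,1)
P 3-2 [J1]: (4,3,1)
link4: (5,3,1)
P 4-0 [J1]: (5,4,1)
C 3-4 [J2]: (5,4,2)
link5: (6,4,2)
P 5-0 [J1]: (6,5,2)
P 5-2 [J1]: (6,6,2)
Grübler: 3·5 − 2·6 − 2 = 1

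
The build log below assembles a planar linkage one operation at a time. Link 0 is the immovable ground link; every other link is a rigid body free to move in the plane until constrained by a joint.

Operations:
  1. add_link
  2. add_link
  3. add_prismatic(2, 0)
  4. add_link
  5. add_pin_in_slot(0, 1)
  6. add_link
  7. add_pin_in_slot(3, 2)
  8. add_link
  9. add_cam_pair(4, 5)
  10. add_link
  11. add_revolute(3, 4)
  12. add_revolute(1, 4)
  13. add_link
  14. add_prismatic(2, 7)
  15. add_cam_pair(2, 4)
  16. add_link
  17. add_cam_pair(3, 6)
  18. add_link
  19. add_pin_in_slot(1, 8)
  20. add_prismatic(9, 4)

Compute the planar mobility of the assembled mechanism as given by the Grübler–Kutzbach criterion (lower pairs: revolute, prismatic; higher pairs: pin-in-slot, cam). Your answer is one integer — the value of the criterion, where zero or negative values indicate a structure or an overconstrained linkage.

(L,J1,J2)=(1,0,0); link0 fixed
link1: (2,0,0)
link2: (3,0,0)
P 2-0 [J1]: (3,1,0)
link3: (4,1,0)
PS 0-1 [J2]: (4,1,1)
link4: (5,1,1)
PS 3-2 [J2]: (5,1,2)
link5: (6,1,2)
C 4-5 [J2]: (6,1,3)
link6: (7,1,3)
R 3-4 [J1]: (7,2,3)
R 1-4 [J1]: (7,3,3)
link7: (8,3,3)
P 2-7 [J1]: (8,4,3)
C 2-4 [J2]: (8,4,4)
link8: (9,4,4)
C 3-6 [J2]: (9,4,5)
link9: (10,4,5)
PS 1-8 [J2]: (10,4,6)
P 9-4 [J1]: (10,5,6)
Grübler: 3·9 − 2·5 − 6 = 11

M = 11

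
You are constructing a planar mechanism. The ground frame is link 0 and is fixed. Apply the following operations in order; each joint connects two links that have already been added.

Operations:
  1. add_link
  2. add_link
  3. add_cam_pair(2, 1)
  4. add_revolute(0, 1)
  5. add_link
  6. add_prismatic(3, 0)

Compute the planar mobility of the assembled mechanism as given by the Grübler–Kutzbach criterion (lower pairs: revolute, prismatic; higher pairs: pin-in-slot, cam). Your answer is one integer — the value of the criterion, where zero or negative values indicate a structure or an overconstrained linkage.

M = 4

link 0 = ground. State L|J1|J2 = 1|0|0
+link1  2|0|0
+link2  3|0|0
C(2,1) f=2→J2  3|0|1
R(0,1) f=1→J1  3|1|1
+link3  4|1|1
P(3,0) f=1→J1  4|2|1
M = 3(4−1)−2·2−1 = 9−4−1 = 4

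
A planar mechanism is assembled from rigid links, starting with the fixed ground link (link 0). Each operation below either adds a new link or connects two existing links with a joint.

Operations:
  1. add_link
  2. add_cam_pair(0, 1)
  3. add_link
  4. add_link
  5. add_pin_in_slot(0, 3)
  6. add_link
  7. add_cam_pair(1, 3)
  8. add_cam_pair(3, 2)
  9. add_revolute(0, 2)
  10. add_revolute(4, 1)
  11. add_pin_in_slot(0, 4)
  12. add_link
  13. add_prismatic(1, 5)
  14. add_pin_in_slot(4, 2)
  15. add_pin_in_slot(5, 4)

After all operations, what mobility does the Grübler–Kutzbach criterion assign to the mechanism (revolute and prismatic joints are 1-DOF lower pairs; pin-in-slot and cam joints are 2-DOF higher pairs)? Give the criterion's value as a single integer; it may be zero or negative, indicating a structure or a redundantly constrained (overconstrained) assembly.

L=1 J1=0 J2=0
add link → L=2 J1=0 J2=0
C@0,1 dof=2 J2 → L=2 J1=0 J2=1
add link → L=3 J1=0 J2=1
add link → L=4 J1=0 J2=1
PS@0,3 dof=2 J2 → L=4 J1=0 J2=2
add link → L=5 J1=0 J2=2
C@1,3 dof=2 J2 → L=5 J1=0 J2=3
C@3,2 dof=2 J2 → L=5 J1=0 J2=4
R@0,2 dof=1 J1 → L=5 J1=1 J2=4
R@4,1 dof=1 J1 → L=5 J1=2 J2=4
PS@0,4 dof=2 J2 → L=5 J1=2 J2=5
add link → L=6 J1=2 J2=5
P@1,5 dof=1 J1 → L=6 J1=3 J2=5
PS@4,2 dof=2 J2 → L=6 J1=3 J2=6
PS@5,4 dof=2 J2 → L=6 J1=3 J2=7
M=3(L−1)−2J1−J2=3·5−2·3−7=2

M = 2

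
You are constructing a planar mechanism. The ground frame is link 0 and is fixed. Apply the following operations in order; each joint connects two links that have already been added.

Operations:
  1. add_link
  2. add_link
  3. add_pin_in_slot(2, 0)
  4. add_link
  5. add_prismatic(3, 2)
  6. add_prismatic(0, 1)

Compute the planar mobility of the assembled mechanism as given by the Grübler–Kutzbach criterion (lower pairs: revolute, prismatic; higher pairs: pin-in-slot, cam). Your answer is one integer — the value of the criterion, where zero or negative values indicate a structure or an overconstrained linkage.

L=1 J1=0 J2=0
add link → L=2 J1=0 J2=0
add link → L=3 J1=0 J2=0
PS@2,0 dof=2 J2 → L=3 J1=0 J2=1
add link → L=4 J1=0 J2=1
P@3,2 dof=1 J1 → L=4 J1=1 J2=1
P@0,1 dof=1 J1 → L=4 J1=2 J2=1
M=3(L−1)−2J1−J2=3·3−2·2−1=4

M = 4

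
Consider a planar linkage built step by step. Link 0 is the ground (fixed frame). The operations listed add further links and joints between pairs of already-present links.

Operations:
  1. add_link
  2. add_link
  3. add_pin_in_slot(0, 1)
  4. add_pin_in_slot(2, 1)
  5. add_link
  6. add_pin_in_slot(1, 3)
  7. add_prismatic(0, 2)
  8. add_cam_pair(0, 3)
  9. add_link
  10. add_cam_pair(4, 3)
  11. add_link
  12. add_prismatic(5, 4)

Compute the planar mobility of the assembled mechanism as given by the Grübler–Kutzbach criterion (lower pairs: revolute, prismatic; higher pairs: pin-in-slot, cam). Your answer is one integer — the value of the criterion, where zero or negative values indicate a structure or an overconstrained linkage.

L=1 J1=0 J2=0
add link → L=2 J1=0 J2=0
add link → L=3 J1=0 J2=0
PS@0,1 dof=2 J2 → L=3 J1=0 J2=1
PS@2,1 dof=2 J2 → L=3 J1=0 J2=2
add link → L=4 J1=0 J2=2
PS@1,3 dof=2 J2 → L=4 J1=0 J2=3
P@0,2 dof=1 J1 → L=4 J1=1 J2=3
C@0,3 dof=2 J2 → L=4 J1=1 J2=4
add link → L=5 J1=1 J2=4
C@4,3 dof=2 J2 → L=5 J1=1 J2=5
add link → L=6 J1=1 J2=5
P@5,4 dof=1 J1 → L=6 J1=2 J2=5
M=3(L−1)−2J1−J2=3·5−2·2−5=6

M = 6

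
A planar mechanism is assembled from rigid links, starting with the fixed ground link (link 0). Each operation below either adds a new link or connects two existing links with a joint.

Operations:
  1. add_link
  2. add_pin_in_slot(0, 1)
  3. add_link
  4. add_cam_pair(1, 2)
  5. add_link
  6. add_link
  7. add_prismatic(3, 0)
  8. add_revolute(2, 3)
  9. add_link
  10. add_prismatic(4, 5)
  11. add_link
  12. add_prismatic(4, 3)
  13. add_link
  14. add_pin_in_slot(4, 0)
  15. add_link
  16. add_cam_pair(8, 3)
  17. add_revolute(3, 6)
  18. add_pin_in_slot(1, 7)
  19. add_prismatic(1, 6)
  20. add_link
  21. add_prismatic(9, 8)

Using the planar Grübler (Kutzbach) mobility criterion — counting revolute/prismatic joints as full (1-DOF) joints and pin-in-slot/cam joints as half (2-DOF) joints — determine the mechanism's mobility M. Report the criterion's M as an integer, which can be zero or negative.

M = 8

L=1 J1=0 J2=0
add link → L=2 J1=0 J2=0
PS@0,1 dof=2 J2 → L=2 J1=0 J2=1
add link → L=3 J1=0 J2=1
C@1,2 dof=2 J2 → L=3 J1=0 J2=2
add link → L=4 J1=0 J2=2
add link → L=5 J1=0 J2=2
P@3,0 dof=1 J1 → L=5 J1=1 J2=2
R@2,3 dof=1 J1 → L=5 J1=2 J2=2
add link → L=6 J1=2 J2=2
P@4,5 dof=1 J1 → L=6 J1=3 J2=2
add link → L=7 J1=3 J2=2
P@4,3 dof=1 J1 → L=7 J1=4 J2=2
add link → L=8 J1=4 J2=2
PS@4,0 dof=2 J2 → L=8 J1=4 J2=3
add link → L=9 J1=4 J2=3
C@8,3 dof=2 J2 → L=9 J1=4 J2=4
R@3,6 dof=1 J1 → L=9 J1=5 J2=4
PS@1,7 dof=2 J2 → L=9 J1=5 J2=5
P@1,6 dof=1 J1 → L=9 J1=6 J2=5
add link → L=10 J1=6 J2=5
P@9,8 dof=1 J1 → L=10 J1=7 J2=5
M=3(L−1)−2J1−J2=3·9−2·7−5=8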